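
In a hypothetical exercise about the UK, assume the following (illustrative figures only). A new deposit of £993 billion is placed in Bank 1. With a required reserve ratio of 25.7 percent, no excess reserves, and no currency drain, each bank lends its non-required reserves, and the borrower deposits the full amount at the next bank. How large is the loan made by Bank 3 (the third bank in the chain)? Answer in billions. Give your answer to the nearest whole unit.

Each bank lends a fraction (1 − rr) = 0.7430 of the deposit it receives, so Bank 3 receives 993·0.7430^2 and lends 993·0.7430^3 ≈ 407.3012 billion.

£407 billion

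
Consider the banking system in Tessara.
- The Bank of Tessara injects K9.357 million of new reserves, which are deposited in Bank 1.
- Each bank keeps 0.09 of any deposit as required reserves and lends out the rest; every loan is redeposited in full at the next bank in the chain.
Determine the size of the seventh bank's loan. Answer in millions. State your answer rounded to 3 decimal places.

Each bank lends a fraction (1 − rr) = 0.9100 of the deposit it receives, so Bank 7 receives 9.357·0.9100^6 and lends 9.357·0.9100^7 ≈ 4.8353 million.

K4.835 million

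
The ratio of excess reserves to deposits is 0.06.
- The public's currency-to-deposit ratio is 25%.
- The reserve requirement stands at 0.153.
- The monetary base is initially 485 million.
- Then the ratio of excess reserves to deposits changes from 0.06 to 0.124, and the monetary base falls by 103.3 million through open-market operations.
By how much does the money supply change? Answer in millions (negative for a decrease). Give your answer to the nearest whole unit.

-404 million

Before: m₁ = (1 + 0.25) / (0.153 + 0.06 + 0.25) ≈ 2.6998, MB₁ = 485, so M₁ = 2.6998 × 485 = 1309.403 million.
After: m₂ = (1 + 0.25) / (0.153 + 0.124 + 0.25) ≈ 2.3719, MB₂ = 485 − 103.3 = 381.7, so M₂ = 2.3719 × 381.7 ≈ 905.3542 million.
ΔM = M₂ − M₁ = 905.3542 − 1309.403 = -404.0488 million.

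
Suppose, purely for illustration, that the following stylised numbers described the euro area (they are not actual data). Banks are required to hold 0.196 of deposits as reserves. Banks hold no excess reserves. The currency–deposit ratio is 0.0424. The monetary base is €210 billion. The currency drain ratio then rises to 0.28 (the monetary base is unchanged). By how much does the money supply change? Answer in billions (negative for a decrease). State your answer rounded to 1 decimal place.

-353.5 billion

Initially m₁ = (1 + 0.0424) / (0.196 + 0.0424) ≈ 4.37248, so M₁ = 4.37248 × 210 = 918.2208 billion.
After the change m₂ = (1 + 0.28) / (0.196 + 0.28) ≈ 2.68908, so M₂ = 2.68908 × 210 = 564.7068 billion.
ΔM = M₂ − M₁ = 564.7068 − 918.2208 = -353.514 billion.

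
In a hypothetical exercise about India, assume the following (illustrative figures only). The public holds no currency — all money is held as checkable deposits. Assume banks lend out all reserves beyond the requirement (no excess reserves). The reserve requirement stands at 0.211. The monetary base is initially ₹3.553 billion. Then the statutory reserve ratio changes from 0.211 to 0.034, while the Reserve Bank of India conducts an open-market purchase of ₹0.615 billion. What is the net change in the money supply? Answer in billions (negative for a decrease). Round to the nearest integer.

₹106 billion

Before: m₁ = 1 / (0.211) ≈ 4.7393, MB₁ = 3.553, so M₁ = 4.7393 × 3.553 ≈ 16.8387 billion.
After: m₂ = 1 / (0.034) ≈ 29.4118, MB₂ = 3.553 + 0.615 = 4.168, so M₂ = 29.4118 × 4.168 ≈ 122.5884 billion.
ΔM = M₂ − M₁ = 122.5884 − 16.8387 = 105.7497 billion.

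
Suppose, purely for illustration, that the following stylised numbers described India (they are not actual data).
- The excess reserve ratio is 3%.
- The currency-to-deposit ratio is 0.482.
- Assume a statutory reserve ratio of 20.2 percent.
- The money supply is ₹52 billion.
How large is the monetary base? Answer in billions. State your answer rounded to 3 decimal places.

₹25.053 billion

The money multiplier is m = (1 + c) / (rr + e + c) = (1 + 0.482) / (0.202 + 0.03 + 0.482) ≈ 2.075630.
MB = M / m = 52 / 2.075630 ≈ 25.0526 billion.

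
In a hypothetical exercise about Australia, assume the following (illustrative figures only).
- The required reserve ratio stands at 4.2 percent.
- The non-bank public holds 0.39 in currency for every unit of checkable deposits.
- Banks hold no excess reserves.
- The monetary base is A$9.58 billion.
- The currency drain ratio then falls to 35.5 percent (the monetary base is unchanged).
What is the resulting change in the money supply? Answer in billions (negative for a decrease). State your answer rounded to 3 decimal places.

A$1.873 billion

Initially m₁ = (1 + 0.39) / (0.042 + 0.39) ≈ 3.21759, so M₁ = 3.21759 × 9.58 ≈ 30.8245 billion.
After the change m₂ = (1 + 0.355) / (0.042 + 0.355) ≈ 3.41310, so M₂ = 3.41310 × 9.58 ≈ 32.6975 billion.
ΔM = M₂ − M₁ = 32.6975 − 30.8245 = 1.873 billion.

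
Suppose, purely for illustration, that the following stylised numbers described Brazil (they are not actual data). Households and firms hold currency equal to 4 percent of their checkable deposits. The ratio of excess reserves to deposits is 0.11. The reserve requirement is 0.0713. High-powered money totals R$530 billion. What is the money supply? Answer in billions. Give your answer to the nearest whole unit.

R$2491 billion

The money multiplier is m = (1 + c) / (rr + e + c) = (1 + 0.04) / (0.0713 + 0.11 + 0.04) ≈ 4.6995.
So M = m × MB = 4.6995 × 530 = 2490.735 billion.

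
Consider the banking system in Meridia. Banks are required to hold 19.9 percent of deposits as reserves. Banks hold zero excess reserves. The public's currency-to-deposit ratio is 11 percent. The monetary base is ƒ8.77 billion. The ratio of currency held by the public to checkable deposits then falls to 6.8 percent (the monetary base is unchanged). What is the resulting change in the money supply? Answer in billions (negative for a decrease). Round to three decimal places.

ƒ3.576 billion

Initially m₁ = (1 + 0.11) / (0.199 + 0.11) ≈ 3.59223, so M₁ = 3.59223 × 8.77 ≈ 31.5039 billion.
After the change m₂ = (1 + 0.068) / (0.199 + 0.068) = 4, so M₂ = 4 × 8.77 = 35.08 billion.
ΔM = M₂ − M₁ = 35.08 − 31.5039 = 3.5761 billion.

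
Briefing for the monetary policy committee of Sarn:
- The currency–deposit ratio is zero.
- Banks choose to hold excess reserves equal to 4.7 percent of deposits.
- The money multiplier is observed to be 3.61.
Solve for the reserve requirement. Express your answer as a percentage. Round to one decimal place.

Using m = 3.61. Since m = (1 + c)/(c + rr + e), the denominator satisfies c + rr + e = (1 + c)/m = (1 + 0) / 3.61 ≈ 0.277008.
With c = 0 and e = 0.047, the reserve requirement is 0.277008 − 0 − 0.047 = 0.230008.

23.0%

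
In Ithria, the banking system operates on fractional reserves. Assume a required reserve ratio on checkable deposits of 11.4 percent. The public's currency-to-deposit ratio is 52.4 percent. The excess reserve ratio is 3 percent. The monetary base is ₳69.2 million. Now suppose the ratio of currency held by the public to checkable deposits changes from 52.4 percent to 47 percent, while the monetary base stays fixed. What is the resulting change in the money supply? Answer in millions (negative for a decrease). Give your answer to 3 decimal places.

Initially m₁ = (1 + 0.524) / (0.114 + 0.03 + 0.524) ≈ 2.281437, so M₁ = 2.281437 × 69.2 ≈ 157.8754 million.
After the change m₂ = (1 + 0.47) / (0.114 + 0.03 + 0.47) ≈ 2.394137, so M₂ = 2.394137 × 69.2 ≈ 165.6743 million.
ΔM = M₂ − M₁ = 165.6743 − 157.8754 = 7.7989 million.

₳7.799 million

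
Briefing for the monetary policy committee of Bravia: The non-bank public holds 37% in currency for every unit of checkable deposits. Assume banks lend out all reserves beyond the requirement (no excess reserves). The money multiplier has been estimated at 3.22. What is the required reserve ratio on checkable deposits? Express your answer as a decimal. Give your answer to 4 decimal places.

Using m = 3.22. Since m = (1 + c)/(c + rr + e), the denominator satisfies c + rr + e = (1 + c)/m = (1 + 0.37) / 3.22 ≈ 0.425466.
With c = 0.37 and e = 0, the required reserve ratio on checkable deposits is 0.425466 − 0.37 − 0 = 0.055466.

0.0555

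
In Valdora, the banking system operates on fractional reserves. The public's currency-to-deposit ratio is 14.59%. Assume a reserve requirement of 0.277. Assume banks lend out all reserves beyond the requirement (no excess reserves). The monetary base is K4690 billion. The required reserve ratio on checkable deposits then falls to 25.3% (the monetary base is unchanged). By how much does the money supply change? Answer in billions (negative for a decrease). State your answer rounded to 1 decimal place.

Initially m₁ = (1 + 0.1459) / (0.277 + 0.1459) ≈ 2.709624, so M₁ = 2.709624 × 4690 ≈ 12708.1366 billion.
After the change m₂ = (1 + 0.1459) / (0.253 + 0.1459) ≈ 2.872650, so M₂ = 2.872650 × 4690 = 13472.7285 billion.
ΔM = M₂ − M₁ = 13472.7285 − 12708.1366 = 764.5919 billion.

K764.6 billion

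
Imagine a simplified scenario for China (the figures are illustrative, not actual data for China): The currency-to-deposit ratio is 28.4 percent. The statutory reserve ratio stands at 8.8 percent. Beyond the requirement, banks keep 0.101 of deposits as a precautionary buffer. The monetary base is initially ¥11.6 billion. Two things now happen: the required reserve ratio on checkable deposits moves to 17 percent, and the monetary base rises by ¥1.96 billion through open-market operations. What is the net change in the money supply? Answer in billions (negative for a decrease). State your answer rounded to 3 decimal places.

-0.118 billion

Before: m₁ = (1 + 0.284) / (0.088 + 0.101 + 0.284) ≈ 2.714588, MB₁ = 11.6, so M₁ = 2.714588 × 11.6 ≈ 31.4892 billion.
After: m₂ = (1 + 0.284) / (0.17 + 0.101 + 0.284) ≈ 2.313514, MB₂ = 11.6 + 1.96 = 13.56, so M₂ = 2.313514 × 13.56 ≈ 31.3712 billion.
ΔM = M₂ − M₁ = 31.3712 − 31.4892 = -0.118 billion.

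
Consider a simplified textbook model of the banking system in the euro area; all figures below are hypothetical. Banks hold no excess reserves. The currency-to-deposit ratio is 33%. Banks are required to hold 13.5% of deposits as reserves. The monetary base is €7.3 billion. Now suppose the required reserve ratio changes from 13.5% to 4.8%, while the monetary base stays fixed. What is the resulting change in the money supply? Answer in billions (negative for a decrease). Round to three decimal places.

€4.806 billion

Initially m₁ = (1 + 0.33) / (0.135 + 0.33) ≈ 2.86022, so M₁ = 2.86022 × 7.3 ≈ 20.8796 billion.
After the change m₂ = (1 + 0.33) / (0.048 + 0.33) ≈ 3.51852, so M₂ = 3.51852 × 7.3 ≈ 25.6852 billion.
ΔM = M₂ − M₁ = 25.6852 − 20.8796 = 4.8056 billion.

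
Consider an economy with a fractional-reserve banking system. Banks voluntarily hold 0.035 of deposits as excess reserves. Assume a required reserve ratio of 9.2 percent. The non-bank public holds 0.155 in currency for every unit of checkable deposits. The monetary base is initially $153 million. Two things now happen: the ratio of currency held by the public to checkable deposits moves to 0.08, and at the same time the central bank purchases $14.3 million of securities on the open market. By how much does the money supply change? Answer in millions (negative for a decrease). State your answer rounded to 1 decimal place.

Before: m₁ = (1 + 0.155) / (0.092 + 0.035 + 0.155) ≈ 4.09574, MB₁ = 153, so M₁ = 4.09574 × 153 ≈ 626.6482 million.
After: m₂ = (1 + 0.08) / (0.092 + 0.035 + 0.08) ≈ 5.21739, MB₂ = 153 + 14.3 = 167.3, so M₂ = 5.21739 × 167.3 ≈ 872.8693 million.
ΔM = M₂ − M₁ = 872.8693 − 626.6482 = 246.2211 million.

$246.2 million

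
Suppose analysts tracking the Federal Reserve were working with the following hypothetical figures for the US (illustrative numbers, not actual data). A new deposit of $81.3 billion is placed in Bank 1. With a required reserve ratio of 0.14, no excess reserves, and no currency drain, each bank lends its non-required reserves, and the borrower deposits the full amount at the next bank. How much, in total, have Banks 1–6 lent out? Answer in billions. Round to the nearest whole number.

$297 billion

Bank i lends (1 − rr)^i of the original deposit: Bank 1 lends 81.3·0.8600 = 69.9180, Bank 2 lends 81.3·0.8600² ≈ 60.1295, and so on.
Summing a geometric series: total = 81.3·[0.8600·(1 − 0.8600^6) / (1 − 0.8600)] ≈ 297.3676 billion.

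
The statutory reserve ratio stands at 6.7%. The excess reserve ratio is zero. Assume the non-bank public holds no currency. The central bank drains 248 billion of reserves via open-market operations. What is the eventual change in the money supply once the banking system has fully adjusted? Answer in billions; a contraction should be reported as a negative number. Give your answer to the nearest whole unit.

The simple money multiplier is m = 1/rr = 1/0.067 ≈ 14.9254.
An open-market sale reduces the monetary base by 248 billion, so ΔM = m × ΔMB = 14.9254 × (−248) = -3701.4992 billion.

-3701 billion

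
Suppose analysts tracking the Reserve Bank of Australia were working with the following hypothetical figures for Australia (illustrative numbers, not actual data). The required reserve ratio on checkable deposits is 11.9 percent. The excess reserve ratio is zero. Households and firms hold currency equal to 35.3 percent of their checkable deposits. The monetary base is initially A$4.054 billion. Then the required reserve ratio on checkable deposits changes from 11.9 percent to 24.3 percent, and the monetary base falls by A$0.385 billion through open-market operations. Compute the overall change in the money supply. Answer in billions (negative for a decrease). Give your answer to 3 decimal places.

-3.292 billion

Before: m₁ = (1 + 0.353) / (0.119 + 0.353) ≈ 2.86653, MB₁ = 4.054, so M₁ = 2.86653 × 4.054 ≈ 11.6209 billion.
After: m₂ = (1 + 0.353) / (0.243 + 0.353) ≈ 2.27013, MB₂ = 4.054 − 0.385 = 3.669, so M₂ = 2.27013 × 3.669 ≈ 8.3291 billion.
ΔM = M₂ − M₁ = 8.3291 − 11.6209 = -3.2918 billion.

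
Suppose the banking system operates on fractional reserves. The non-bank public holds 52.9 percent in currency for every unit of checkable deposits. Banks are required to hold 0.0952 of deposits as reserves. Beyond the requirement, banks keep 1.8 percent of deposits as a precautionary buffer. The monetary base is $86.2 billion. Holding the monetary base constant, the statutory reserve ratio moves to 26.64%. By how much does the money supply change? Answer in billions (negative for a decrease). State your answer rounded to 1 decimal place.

-43.2 billion

Initially m₁ = (1 + 0.529) / (0.0952 + 0.018 + 0.529) ≈ 2.3809, so M₁ = 2.3809 × 86.2 ≈ 205.2336 billion.
After the change m₂ = (1 + 0.529) / (0.2664 + 0.018 + 0.529) ≈ 1.8798, so M₂ = 1.8798 × 86.2 ≈ 162.0388 billion.
ΔM = M₂ − M₁ = 162.0388 − 205.2336 = -43.1948 billion.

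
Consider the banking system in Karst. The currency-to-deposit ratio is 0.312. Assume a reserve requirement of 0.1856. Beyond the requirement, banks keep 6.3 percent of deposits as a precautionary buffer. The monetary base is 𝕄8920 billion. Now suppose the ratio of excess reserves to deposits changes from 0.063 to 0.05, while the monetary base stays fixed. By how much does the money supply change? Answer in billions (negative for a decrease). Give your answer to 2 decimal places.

Initially m₁ = (1 + 0.312) / (0.1856 + 0.063 + 0.312) ≈ 2.3403496, so M₁ = 2.3403496 × 8920 ≈ 20875.9184 billion.
After the change m₂ = (1 + 0.312) / (0.1856 + 0.05 + 0.312) ≈ 2.3959094, so M₂ = 2.3959094 × 8920 ≈ 21371.5118 billion.
ΔM = M₂ − M₁ = 21371.5118 − 20875.9184 = 495.5934 billion.

𝕄495.59 billion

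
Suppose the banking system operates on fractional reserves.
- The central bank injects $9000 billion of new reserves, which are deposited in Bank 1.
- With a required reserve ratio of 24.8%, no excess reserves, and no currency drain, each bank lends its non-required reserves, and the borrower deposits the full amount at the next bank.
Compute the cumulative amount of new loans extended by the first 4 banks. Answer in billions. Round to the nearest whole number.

Bank i lends (1 − rr)^i of the original deposit: Bank 1 lends 9000·0.7520 = 6768.0000, Bank 2 lends 9000·0.7520² = 5089.5360, and so on.
Summing a geometric series: total = 9000·[0.7520·(1 − 0.7520^4) / (1 − 0.7520)] ≈ 18563.0200 billion.

$18563 billion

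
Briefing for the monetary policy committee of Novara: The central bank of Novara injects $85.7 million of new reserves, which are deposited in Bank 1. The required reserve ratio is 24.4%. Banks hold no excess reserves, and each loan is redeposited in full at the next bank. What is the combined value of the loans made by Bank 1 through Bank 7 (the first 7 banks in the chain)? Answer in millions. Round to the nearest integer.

$228 million

Bank i lends (1 − rr)^i of the original deposit: Bank 1 lends 85.7·0.7560 = 64.7892, Bank 2 lends 85.7·0.7560² ≈ 48.9806, and so on.
Summing a geometric series: total = 85.7·[0.7560·(1 − 0.7560^7) / (1 − 0.7560)] ≈ 228.0525 million.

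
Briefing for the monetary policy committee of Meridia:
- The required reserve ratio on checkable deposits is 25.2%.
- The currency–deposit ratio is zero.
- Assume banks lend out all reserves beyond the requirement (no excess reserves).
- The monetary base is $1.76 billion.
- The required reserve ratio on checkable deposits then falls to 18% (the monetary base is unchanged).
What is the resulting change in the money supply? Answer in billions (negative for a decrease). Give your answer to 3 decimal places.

$2.794 billion

Initially m₁ = 1 / (0.252) ≈ 3.96825, so M₁ = 3.96825 × 1.76 ≈ 6.9841 billion.
After the change m₂ = 1 / (0.18) ≈ 5.55556, so M₂ = 5.55556 × 1.76 ≈ 9.7778 billion.
ΔM = M₂ − M₁ = 9.7778 − 6.9841 = 2.7937 billion.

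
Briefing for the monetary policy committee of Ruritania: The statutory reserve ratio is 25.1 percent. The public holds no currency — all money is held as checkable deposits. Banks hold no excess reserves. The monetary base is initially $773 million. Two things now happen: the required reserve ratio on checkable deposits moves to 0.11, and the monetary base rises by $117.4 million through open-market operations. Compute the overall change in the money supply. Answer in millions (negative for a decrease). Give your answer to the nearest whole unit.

Before: m₁ = 1 / (0.251) ≈ 3.9841, MB₁ = 773, so M₁ = 3.9841 × 773 = 3079.7093 million.
After: m₂ = 1 / (0.11) ≈ 9.0909, MB₂ = 773 + 117.4 = 890.4, so M₂ = 9.0909 × 890.4 ≈ 8094.5374 million.
ΔM = M₂ − M₁ = 8094.5374 − 3079.7093 = 5014.8281 million.

$5015 million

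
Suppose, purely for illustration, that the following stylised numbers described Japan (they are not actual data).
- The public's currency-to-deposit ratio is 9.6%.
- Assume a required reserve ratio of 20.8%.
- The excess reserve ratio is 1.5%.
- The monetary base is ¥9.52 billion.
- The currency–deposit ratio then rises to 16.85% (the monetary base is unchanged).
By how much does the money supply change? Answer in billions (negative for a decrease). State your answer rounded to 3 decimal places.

Initially m₁ = (1 + 0.096) / (0.208 + 0.015 + 0.096) ≈ 3.43574, so M₁ = 3.43574 × 9.52 ≈ 32.7082 billion.
After the change m₂ = (1 + 0.1685) / (0.208 + 0.015 + 0.1685) ≈ 2.98467, so M₂ = 2.98467 × 9.52 ≈ 28.4141 billion.
ΔM = M₂ − M₁ = 28.4141 − 32.7082 = -4.2941 billion.

-4.294 billion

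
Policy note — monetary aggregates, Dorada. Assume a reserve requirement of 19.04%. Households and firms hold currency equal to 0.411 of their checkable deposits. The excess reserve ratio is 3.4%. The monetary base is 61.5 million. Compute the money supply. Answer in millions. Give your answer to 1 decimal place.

136.6 million

The money multiplier is m = (1 + c) / (rr + e + c) = (1 + 0.411) / (0.1904 + 0.034 + 0.411) ≈ 2.2206.
So M = m × MB = 2.2206 × 61.5 = 136.5669 million.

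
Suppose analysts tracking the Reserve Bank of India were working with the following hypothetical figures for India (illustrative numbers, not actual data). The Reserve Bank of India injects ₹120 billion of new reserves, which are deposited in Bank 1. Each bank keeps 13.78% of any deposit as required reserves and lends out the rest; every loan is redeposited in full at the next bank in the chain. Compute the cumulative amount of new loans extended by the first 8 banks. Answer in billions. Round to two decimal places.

Bank i lends (1 − rr)^i of the original deposit: Bank 1 lends 120·0.8622 = 103.4640, Bank 2 lends 120·0.8622² ≈ 89.2067, and so on.
Summing a geometric series: total = 120·[0.8622·(1 − 0.8622^8) / (1 − 0.8622)] ≈ 521.5272 billion.

₹521.53 billion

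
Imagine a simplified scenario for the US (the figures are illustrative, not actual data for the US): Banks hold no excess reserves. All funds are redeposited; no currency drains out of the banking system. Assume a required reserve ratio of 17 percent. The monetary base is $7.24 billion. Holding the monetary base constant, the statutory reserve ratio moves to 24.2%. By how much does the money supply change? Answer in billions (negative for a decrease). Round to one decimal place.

Initially m₁ = 1 / (0.17) ≈ 5.8824, so M₁ = 5.8824 × 7.24 ≈ 42.5886 billion.
After the change m₂ = 1 / (0.242) ≈ 4.1322, so M₂ = 4.1322 × 7.24 ≈ 29.9171 billion.
ΔM = M₂ − M₁ = 29.9171 − 42.5886 = -12.6715 billion.

-12.7 billion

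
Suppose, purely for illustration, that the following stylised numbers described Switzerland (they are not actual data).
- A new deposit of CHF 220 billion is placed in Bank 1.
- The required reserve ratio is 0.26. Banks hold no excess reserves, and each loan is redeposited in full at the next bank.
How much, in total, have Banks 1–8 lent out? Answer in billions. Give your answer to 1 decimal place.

CHF 569.9 billion

Bank i lends (1 − rr)^i of the original deposit: Bank 1 lends 220·0.7400 = 162.8000, Bank 2 lends 220·0.7400² = 120.4720, and so on.
Summing a geometric series: total = 220·[0.7400·(1 − 0.7400^8) / (1 − 0.7400)] ≈ 569.8504 billion.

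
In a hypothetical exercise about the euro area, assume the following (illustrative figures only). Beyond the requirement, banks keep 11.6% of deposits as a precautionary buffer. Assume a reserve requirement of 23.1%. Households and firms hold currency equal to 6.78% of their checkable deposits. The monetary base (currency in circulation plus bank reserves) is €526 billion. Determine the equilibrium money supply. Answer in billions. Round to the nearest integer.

The money multiplier is m = (1 + c) / (rr + e + c) = (1 + 0.0678) / (0.231 + 0.116 + 0.0678) ≈ 2.5743.
So M = m × MB = 2.5743 × 526 = 1354.0818 billion.

€1354 billion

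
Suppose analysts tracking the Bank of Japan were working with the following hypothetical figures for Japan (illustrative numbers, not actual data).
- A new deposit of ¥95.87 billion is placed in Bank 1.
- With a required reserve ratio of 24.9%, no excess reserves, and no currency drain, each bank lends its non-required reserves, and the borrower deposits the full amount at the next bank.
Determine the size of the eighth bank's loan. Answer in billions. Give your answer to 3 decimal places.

Each bank lends a fraction (1 − rr) = 0.7510 of the deposit it receives, so Bank 8 receives 95.87·0.7510^7 and lends 95.87·0.7510^8 ≈ 9.7007 billion.

¥9.701 billion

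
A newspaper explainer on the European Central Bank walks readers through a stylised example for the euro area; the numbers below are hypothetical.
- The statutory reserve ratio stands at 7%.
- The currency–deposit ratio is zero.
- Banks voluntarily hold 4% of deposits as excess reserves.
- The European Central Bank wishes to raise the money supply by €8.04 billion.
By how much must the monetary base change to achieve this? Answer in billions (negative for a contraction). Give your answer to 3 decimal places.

€0.884 billion

The money multiplier is m = 1 / (rr + e) = 1 / (0.07 + 0.04) ≈ 9.09091.
ΔMB = ΔM / m = (+8.04) / 9.09091 ≈ 0.8844 billion.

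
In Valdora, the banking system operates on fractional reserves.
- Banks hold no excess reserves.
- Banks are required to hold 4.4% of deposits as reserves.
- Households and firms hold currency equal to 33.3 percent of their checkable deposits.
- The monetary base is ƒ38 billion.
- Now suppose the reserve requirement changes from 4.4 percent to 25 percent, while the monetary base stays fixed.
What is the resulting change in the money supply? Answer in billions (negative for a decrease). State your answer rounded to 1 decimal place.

-47.5 billion

Initially m₁ = (1 + 0.333) / (0.044 + 0.333) ≈ 3.5358, so M₁ = 3.5358 × 38 = 134.3604 billion.
After the change m₂ = (1 + 0.333) / (0.25 + 0.333) ≈ 2.2864, so M₂ = 2.2864 × 38 = 86.8832 billion.
ΔM = M₂ − M₁ = 86.8832 − 134.3604 = -47.4772 billion.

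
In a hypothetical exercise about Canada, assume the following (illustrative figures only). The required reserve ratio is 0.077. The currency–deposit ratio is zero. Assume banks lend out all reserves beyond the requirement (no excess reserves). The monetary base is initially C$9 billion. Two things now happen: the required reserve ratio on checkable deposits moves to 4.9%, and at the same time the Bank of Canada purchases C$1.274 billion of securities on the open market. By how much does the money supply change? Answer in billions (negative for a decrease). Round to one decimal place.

C$92.8 billion

Before: m₁ = 1 / (0.077) ≈ 12.9870, MB₁ = 9, so M₁ = 12.9870 × 9 = 116.883 billion.
After: m₂ = 1 / (0.049) ≈ 20.4082, MB₂ = 9 + 1.274 = 10.274, so M₂ = 20.4082 × 10.274 ≈ 209.6738 billion.
ΔM = M₂ − M₁ = 209.6738 − 116.883 = 92.7908 billion.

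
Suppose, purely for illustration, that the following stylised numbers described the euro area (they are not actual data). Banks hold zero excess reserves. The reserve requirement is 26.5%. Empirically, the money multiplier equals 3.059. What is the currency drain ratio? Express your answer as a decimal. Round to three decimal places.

0.092

Using m = 3.059. From m = (1 + c)/(c + rr + e), rearranging gives 1 + c = m·(c + rr + e), so c·(1 − m) = m·(rr + e) − 1.
Hence c = [m·(rr + e) − 1]/(1 − m) = [3.059 × (0.265 + 0) − 1] / (1 − 3.059) ≈ 0.091969.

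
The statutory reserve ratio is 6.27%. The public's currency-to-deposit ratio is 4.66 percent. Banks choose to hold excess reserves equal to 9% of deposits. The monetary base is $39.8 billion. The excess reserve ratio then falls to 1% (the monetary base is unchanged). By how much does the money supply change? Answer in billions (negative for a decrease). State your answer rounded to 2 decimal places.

Initially m₁ = (1 + 0.0466) / (0.0627 + 0.09 + 0.0466) ≈ 5.25138, so M₁ = 5.25138 × 39.8 ≈ 209.0049 billion.
After the change m₂ = (1 + 0.0466) / (0.0627 + 0.01 + 0.0466) ≈ 8.77284, so M₂ = 8.77284 × 39.8 ≈ 349.159 billion.
ΔM = M₂ − M₁ = 349.159 − 209.0049 = 140.1541 billion.

$140.15 billion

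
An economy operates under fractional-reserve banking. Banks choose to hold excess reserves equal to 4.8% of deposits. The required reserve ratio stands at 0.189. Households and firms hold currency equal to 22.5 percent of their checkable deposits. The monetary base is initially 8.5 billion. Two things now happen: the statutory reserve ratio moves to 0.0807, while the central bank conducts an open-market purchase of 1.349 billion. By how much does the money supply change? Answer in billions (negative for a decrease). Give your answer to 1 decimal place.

11.6 billion

Before: m₁ = (1 + 0.225) / (0.189 + 0.048 + 0.225) ≈ 2.6515, MB₁ = 8.5, so M₁ = 2.6515 × 8.5 ≈ 22.5377 billion.
After: m₂ = (1 + 0.225) / (0.0807 + 0.048 + 0.225) ≈ 3.4634, MB₂ = 8.5 + 1.349 = 9.849, so M₂ = 3.4634 × 9.849 ≈ 34.111 billion.
ΔM = M₂ − M₁ = 34.111 − 22.5377 = 11.5733 billion.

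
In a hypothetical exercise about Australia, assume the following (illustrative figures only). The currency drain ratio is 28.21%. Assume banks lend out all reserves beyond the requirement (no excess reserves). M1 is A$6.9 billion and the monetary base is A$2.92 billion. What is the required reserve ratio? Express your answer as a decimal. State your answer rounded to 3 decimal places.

0.260

Using m = M/MB = 6.9/2.92 ≈ 2.363014. Since m = (1 + c)/(c + rr + e), the denominator satisfies c + rr + e = (1 + c)/m = (1 + 0.2821) / 2.363014 ≈ 0.542570.
With c = 0.2821 and e = 0, the required reserve ratio is 0.542570 − 0.2821 − 0 = 0.26047.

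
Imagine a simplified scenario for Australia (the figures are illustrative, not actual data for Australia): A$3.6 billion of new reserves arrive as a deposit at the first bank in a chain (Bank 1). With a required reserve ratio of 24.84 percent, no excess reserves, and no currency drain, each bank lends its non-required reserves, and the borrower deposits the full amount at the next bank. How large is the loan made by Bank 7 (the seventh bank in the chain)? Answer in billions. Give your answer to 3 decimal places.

Each bank lends a fraction (1 − rr) = 0.7516 of the deposit it receives, so Bank 7 receives 3.6·0.7516^6 and lends 3.6·0.7516^7 ≈ 0.4878 billion.

A$0.488 billion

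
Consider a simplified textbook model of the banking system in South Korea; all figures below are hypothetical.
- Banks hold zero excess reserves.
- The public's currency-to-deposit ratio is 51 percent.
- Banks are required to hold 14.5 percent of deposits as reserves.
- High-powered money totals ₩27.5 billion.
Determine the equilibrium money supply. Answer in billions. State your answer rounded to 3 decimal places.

₩63.397 billion

The money multiplier is m = (1 + c) / (rr + c) = (1 + 0.51) / (0.145 + 0.51) ≈ 2.305344.
So M = m × MB = 2.305344 × 27.5 ≈ 63.397 billion.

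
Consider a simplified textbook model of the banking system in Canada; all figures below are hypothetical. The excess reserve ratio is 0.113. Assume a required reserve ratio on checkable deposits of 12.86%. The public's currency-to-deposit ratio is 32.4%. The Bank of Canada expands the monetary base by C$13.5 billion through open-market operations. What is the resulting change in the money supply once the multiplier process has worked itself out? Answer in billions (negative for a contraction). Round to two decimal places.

C$31.60 billion

The money multiplier is m = (1 + c) / (rr + e + c) = (1 + 0.324) / (0.1286 + 0.113 + 0.324) ≈ 2.34088.
The purchase adds 13.5 billion of base, so ΔM = m × ΔMB = 2.34088 × (+13.5) ≈ 31.6019 billion.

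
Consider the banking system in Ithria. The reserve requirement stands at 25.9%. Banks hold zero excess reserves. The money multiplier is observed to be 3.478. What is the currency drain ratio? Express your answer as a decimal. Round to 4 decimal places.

0.0400

Using m = 3.478. From m = (1 + c)/(c + rr + e), rearranging gives 1 + c = m·(c + rr + e), so c·(1 − m) = m·(rr + e) − 1.
Hence c = [m·(rr + e) − 1]/(1 − m) = [3.478 × (0.259 + 0) − 1] / (1 − 3.478) ≈ 0.040031.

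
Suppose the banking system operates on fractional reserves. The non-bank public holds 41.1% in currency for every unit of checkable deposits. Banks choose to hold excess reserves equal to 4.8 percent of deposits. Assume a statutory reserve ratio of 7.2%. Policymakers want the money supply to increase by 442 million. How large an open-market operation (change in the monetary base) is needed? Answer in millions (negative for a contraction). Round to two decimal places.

The money multiplier is m = (1 + c) / (rr + e + c) = (1 + 0.411) / (0.072 + 0.048 + 0.411) ≈ 2.657250.
ΔMB = ΔM / m = (+442) / 2.657250 ≈ 166.3374 million.

166.34 million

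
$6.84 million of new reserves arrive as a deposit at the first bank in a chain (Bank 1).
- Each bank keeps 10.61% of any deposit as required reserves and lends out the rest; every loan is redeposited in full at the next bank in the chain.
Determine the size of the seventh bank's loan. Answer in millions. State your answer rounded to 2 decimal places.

Each bank lends a fraction (1 − rr) = 0.8939 of the deposit it receives, so Bank 7 receives 6.84·0.8939^6 and lends 6.84·0.8939^7 ≈ 3.1195 million.

$3.12 million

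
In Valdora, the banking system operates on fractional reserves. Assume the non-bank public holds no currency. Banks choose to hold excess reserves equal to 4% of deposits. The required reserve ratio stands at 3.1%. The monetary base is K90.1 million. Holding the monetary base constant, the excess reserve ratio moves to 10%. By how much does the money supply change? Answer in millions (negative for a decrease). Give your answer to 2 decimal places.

Initially m₁ = 1 / (0.031 + 0.04) ≈ 14.08451, so M₁ = 14.08451 × 90.1 ≈ 1269.0144 million.
After the change m₂ = 1 / (0.031 + 0.1) ≈ 7.63359, so M₂ = 7.63359 × 90.1 ≈ 687.7865 million.
ΔM = M₂ − M₁ = 687.7865 − 1269.0144 = -581.2279 million.

-581.23 million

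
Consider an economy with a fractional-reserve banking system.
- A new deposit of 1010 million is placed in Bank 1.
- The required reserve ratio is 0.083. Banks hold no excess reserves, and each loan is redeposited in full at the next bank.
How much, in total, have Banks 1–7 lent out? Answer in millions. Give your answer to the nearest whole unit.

Bank i lends (1 − rr)^i of the original deposit: Bank 1 lends 1010·0.9170 = 926.1700, Bank 2 lends 1010·0.9170² ≈ 849.2979, and so on.
Summing a geometric series: total = 1010·[0.9170·(1 − 0.9170^7) / (1 − 0.9170)] ≈ 5074.5520 million.

5075 million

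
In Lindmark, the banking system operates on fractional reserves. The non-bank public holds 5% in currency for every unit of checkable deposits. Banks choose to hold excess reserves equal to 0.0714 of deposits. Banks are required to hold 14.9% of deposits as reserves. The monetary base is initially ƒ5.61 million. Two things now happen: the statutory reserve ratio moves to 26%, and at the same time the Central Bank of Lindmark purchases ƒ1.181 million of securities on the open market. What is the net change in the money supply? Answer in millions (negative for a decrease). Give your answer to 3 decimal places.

-3.089 million

Before: m₁ = (1 + 0.05) / (0.149 + 0.0714 + 0.05) ≈ 3.88314, MB₁ = 5.61, so M₁ = 3.88314 × 5.61 ≈ 21.7844 million.
After: m₂ = (1 + 0.05) / (0.26 + 0.0714 + 0.05) ≈ 2.75302, MB₂ = 5.61 + 1.181 = 6.791, so M₂ = 2.75302 × 6.791 ≈ 18.6958 million.
ΔM = M₂ − M₁ = 18.6958 − 21.7844 = -3.0886 million.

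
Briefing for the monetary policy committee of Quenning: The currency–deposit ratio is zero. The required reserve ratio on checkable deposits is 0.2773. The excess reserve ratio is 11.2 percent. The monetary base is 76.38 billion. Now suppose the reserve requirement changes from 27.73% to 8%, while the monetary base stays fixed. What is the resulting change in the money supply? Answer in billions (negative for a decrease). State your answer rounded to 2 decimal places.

Initially m₁ = 1 / (0.2773 + 0.112) ≈ 2.56871, so M₁ = 2.56871 × 76.38 ≈ 196.1981 billion.
After the change m₂ = 1 / (0.08 + 0.112) ≈ 5.20833, so M₂ = 5.20833 × 76.38 ≈ 397.8122 billion.
ΔM = M₂ − M₁ = 397.8122 − 196.1981 = 201.6141 billion.

201.61 billion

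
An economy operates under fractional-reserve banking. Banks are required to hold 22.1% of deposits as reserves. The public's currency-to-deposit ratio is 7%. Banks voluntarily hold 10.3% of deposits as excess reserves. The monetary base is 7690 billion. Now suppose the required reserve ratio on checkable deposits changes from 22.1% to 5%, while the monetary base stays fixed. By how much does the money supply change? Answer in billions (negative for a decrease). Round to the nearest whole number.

16014 billion

Initially m₁ = (1 + 0.07) / (0.221 + 0.103 + 0.07) ≈ 2.71574, so M₁ = 2.71574 × 7690 = 20884.0406 billion.
After the change m₂ = (1 + 0.07) / (0.05 + 0.103 + 0.07) ≈ 4.79821, so M₂ = 4.79821 × 7690 = 36898.2349 billion.
ΔM = M₂ − M₁ = 36898.2349 − 20884.0406 = 16014.1943 billion.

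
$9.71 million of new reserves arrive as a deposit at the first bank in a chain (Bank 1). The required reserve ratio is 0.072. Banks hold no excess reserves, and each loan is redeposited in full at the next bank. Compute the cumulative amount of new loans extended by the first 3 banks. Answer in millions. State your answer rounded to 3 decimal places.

$25.133 million

Bank i lends (1 − rr)^i of the original deposit: Bank 1 lends 9.71·0.9280 ≈ 9.0109, Bank 2 lends 9.71·0.9280² ≈ 8.3621, and so on.
Summing a geometric series: total = 9.71·[0.9280·(1 − 0.9280^3) / (1 − 0.9280)] ≈ 25.1330 million.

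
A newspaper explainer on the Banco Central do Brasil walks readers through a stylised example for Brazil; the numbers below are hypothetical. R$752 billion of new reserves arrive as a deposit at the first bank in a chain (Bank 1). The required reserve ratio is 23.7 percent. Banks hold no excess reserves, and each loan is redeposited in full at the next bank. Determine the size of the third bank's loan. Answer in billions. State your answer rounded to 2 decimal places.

Each bank lends a fraction (1 − rr) = 0.7630 of the deposit it receives, so Bank 3 receives 752·0.7630^2 and lends 752·0.7630^3 ≈ 334.0346 billion.

R$334.03 billion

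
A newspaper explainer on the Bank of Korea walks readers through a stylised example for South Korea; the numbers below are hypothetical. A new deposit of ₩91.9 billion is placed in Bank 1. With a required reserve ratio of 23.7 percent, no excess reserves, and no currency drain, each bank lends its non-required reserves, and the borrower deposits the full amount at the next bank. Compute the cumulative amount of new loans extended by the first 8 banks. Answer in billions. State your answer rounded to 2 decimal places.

₩261.88 billion

Bank i lends (1 − rr)^i of the original deposit: Bank 1 lends 91.9·0.7630 = 70.1197, Bank 2 lends 91.9·0.7630² ≈ 53.5013, and so on.
Summing a geometric series: total = 91.9·[0.7630·(1 − 0.7630^8) / (1 − 0.7630)] ≈ 261.8787 billion.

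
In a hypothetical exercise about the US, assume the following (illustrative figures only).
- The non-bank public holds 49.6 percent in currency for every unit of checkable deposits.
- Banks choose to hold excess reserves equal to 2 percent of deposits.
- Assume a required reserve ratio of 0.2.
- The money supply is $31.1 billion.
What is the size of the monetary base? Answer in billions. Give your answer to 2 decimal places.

$14.88 billion

The money multiplier is m = (1 + c) / (rr + e + c) = (1 + 0.496) / (0.2 + 0.02 + 0.496) ≈ 2.08939.
MB = M / m = 31.1 / 2.08939 ≈ 14.8847 billion.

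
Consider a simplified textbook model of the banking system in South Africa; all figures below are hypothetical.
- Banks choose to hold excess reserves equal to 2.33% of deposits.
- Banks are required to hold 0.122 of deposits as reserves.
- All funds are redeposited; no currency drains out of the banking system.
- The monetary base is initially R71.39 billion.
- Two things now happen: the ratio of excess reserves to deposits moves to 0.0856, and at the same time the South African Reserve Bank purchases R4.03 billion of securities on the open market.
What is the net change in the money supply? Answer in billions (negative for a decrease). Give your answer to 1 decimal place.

-128.0 billion

Before: m₁ = 1 / (0.122 + 0.0233) ≈ 6.8823, MB₁ = 71.39, so M₁ = 6.8823 × 71.39 ≈ 491.3274 billion.
After: m₂ = 1 / (0.122 + 0.0856) ≈ 4.8170, MB₂ = 71.39 + 4.03 = 75.42, so M₂ = 4.8170 × 75.42 ≈ 363.2981 billion.
ΔM = M₂ − M₁ = 363.2981 − 491.3274 = -128.0293 billion.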